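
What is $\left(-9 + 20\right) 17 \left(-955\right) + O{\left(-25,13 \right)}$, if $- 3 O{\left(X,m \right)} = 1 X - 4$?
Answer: $- \frac{535726}{3} \approx -1.7858 \cdot 10^{5}$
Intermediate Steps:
$O{\left(X,m \right)} = \frac{4}{3} - \frac{X}{3}$ ($O{\left(X,m \right)} = - \frac{1 X - 4}{3} = - \frac{X - 4}{3} = - \frac{-4 + X}{3} = \frac{4}{3} - \frac{X}{3}$)
$\left(-9 + 20\right) 17 \left(-955\right) + O{\left(-25,13 \right)} = \left(-9 + 20\right) 17 \left(-955\right) + \left(\frac{4}{3} - - \frac{25}{3}\right) = 11 \cdot 17 \left(-955\right) + \left(\frac{4}{3} + \frac{25}{3}\right) = 187 \left(-955\right) + \frac{29}{3} = -178585 + \frac{29}{3} = - \frac{535726}{3}$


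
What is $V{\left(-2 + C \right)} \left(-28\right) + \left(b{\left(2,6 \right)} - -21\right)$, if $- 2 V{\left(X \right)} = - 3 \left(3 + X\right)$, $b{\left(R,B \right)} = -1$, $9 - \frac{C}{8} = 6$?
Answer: $-1030$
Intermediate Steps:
$C = 24$ ($C = 72 - 48 = 24$)
$V{\left(X \right)} = \frac{9}{2} + \frac{3 X}{2}$ ($V{\left(X \right)} = - \frac{\left(-3\right) \left(3 + X\right)}{2} = - \frac{-9 - 3 X}{2} = \frac{9}{2} + \frac{3 X}{2}$)
$V{\left(-2 + C \right)} \left(-28\right) + \left(b{\left(2,6 \right)} - -21\right) = \left(\frac{9}{2} + \frac{3 \left(-2 + 24\right)}{2}\right) \left(-28\right) - -20 = \left(\frac{9}{2} + \frac{3}{2} \cdot 22\right) \left(-28\right) + \left(-1 + 21\right) = \left(\frac{9}{2} + 33\right) \left(-28\right) + 20 = \frac{75}{2} \left(-28\right) + 20 = -1050 + 20 = -1030$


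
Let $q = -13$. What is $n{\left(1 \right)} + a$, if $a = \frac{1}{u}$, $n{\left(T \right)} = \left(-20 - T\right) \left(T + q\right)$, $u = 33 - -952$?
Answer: $\frac{248221}{985} \approx 252.0$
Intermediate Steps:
$u = 985$ ($u = 33 + 952 = 985$)
$n{\left(T \right)} = \left(-20 - T\right) \left(-13 + T\right)$ ($n{\left(T \right)} = \left(-20 - T\right) \left(T - 13\right) = \left(-20 - T\right) \left(-13 + T\right)$)
$a = \frac{1}{985} \approx 0.0010152$
$n{\left(1 \right)} + a = \left(260 - 1^{2} - 7\right) + \frac{1}{985} = \left(260 - 1 - 7\right) + \frac{1}{985} = 252 + \frac{1}{985} = \frac{248221}{985}$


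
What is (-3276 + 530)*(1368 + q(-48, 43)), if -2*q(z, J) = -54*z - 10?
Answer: -211442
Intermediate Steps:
q(z, J) = 5 + 27*z (q(z, J) = -(-54*z - 10)/2 = -(-10 - 54*z)/2 = 5 + 27*z)
(-3276 + 530)*(1368 + q(-48, 43)) = (-3276 + 530)*(1368 + (5 + 27*(-48))) = -2746*(1368 + (5 - 1296)) = -2746*(1368 - 1291) = -2746*77 = -211442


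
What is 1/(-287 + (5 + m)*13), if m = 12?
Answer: -1/66 ≈ -0.015152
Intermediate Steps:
1/(-287 + (5 + m)*13) = 1/(-287 + (5 + 12)*13) = 1/(-287 + 17*13) = 1/(-287 + 221) = 1/(-66) = -1/66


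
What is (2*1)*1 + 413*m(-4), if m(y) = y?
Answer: -1650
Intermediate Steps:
(2*1)*1 + 413*m(-4) = (2*1)*1 + 413*(-4) = 2*1 - 1652 = 2 - 1652 = -1650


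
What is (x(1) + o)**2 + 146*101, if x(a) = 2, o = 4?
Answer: 14782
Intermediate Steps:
(x(1) + o)**2 + 146*101 = (2 + 4)**2 + 146*101 = 6**2 + 14746 = 36 + 14746 = 14782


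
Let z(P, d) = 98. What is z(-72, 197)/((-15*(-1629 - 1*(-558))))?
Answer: 14/2295 ≈ 0.0061002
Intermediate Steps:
z(-72, 197)/((-15*(-1629 - 1*(-558)))) = 98/((-15*(-1629 - 1*(-558)))) = 98/((-15*(-1629 + 558))) = 98/((-15*(-1071))) = 98/16065 = 98*(1/16065) = 14/2295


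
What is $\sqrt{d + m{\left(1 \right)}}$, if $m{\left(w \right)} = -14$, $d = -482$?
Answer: $4 i \sqrt{31} \approx 22.271 i$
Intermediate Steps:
$\sqrt{d + m{\left(1 \right)}} = \sqrt{-482 - 14} = \sqrt{-496} = 4 i \sqrt{31}$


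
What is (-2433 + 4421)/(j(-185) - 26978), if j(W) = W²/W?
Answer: -1988/27163 ≈ -0.073188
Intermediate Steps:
j(W) = W
(-2433 + 4421)/(j(-185) - 26978) = (-2433 + 4421)/(-185 - 26978) = 1988/(-27163) = 1988*(-1/27163) = -1988/27163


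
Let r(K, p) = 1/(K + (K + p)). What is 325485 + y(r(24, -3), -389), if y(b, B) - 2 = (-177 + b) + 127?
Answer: 14644666/45 ≈ 3.2544e+5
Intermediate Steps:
r(K, p) = 1/(p + 2*K)
y(b, B) = -48 + b (y(b, B) = 2 + ((-177 + b) + 127) = 2 + (-50 + b) = -48 + b)
325485 + y(r(24, -3), -389) = 325485 + (-48 + 1/(-3 + 2*24)) = 325485 + (-48 + 1/(-3 + 48)) = 325485 + (-48 + 1/45) = 325485 - 2159/45 = 14644666/45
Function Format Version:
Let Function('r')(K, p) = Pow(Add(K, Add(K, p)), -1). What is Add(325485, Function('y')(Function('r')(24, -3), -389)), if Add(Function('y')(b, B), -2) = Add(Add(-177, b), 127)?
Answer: Rational(14644666, 45) ≈ 3.2544e+5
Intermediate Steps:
Function('r')(K, p) = Pow(Add(p, Mul(2, K)), -1)
Function('y')(b, B) = Add(-48, b) (Function('y')(b, B) = Add(2, Add(Add(-177, b), 127)) = Add(2, Add(-50, b)) = Add(-48, b))
Add(325485, Function('y')(Function('r')(24, -3), -389)) = Add(325485, Add(-48, Pow(Add(-3, Mul(2, 24)), -1))) = Add(325485, Add(-48, Pow(Add(-3, 48), -1))) = Add(325485, Add(-48, Pow(45, -1))) = Add(325485, Add(-48, Rational(1, 45))) = Add(325485, Rational(-2159, 45)) = Rational(14644666, 45)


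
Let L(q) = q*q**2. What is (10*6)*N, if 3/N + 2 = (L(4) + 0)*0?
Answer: -90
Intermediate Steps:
L(q) = q**3
N = -3/2 (N = 3/(-2 + (4**3 + 0)*0) = 3/(-2 + (64 + 0)*0) = 3/(-2 + 64*0) = 3/(-2 + 0) = 3/(-2) = 3*(-1/2) = -3/2 ≈ -1.5000)
(10*6)*N = (10*6)*(-3/2) = 60*(-3/2) = -90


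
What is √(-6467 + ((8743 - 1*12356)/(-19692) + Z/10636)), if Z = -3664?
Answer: I*√492524117983492013/8726838 ≈ 80.419*I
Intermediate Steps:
√(-6467 + ((8743 - 1*12356)/(-19692) + Z/10636)) = √(-6467 + ((8743 - 1*12356)/(-19692) - 3664/10636)) = √(-6467 + ((8743 - 12356)*(-1/19692) - 3664*1/10636)) = √(-6467 + (-3613*(-1/19692) - 916/2659)) = √(-6467 + (3613/19692 - 916/2659)) = √(-6467 - 8430905/52361028) = √(-338627198981/52361028) = I*√492524117983492013/8726838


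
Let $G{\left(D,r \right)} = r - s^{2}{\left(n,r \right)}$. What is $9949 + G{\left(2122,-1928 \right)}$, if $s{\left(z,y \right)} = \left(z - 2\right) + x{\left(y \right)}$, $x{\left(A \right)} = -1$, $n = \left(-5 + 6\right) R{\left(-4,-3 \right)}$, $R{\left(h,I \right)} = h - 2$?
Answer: $7940$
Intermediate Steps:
$R{\left(h,I \right)} = -2 + h$
$n = -6$ ($n = \left(-5 + 6\right) \left(-2 - 4\right) = 1 \left(-6\right) = -6$)
$s{\left(z,y \right)} = -3 + z$ ($s{\left(z,y \right)} = \left(z - 2\right) - 1 = \left(-2 + z\right) - 1 = -3 + z$)
$G{\left(D,r \right)} = -81 + r$ ($G{\left(D,r \right)} = r - \left(-3 - 6\right)^{2} = r - \left(-9\right)^{2} = r - 81 = -81 + r$)
$9949 + G{\left(2122,-1928 \right)} = 9949 - 2009 = 7940$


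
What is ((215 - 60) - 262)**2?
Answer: 11449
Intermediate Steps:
((215 - 60) - 262)**2 = (155 - 262)**2 = (-107)**2 = 11449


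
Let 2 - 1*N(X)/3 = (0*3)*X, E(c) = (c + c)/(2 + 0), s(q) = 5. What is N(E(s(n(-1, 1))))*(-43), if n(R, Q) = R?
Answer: -258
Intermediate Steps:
E(c) = c (E(c) = (2*c)/2 = (2*c)*(1/2) = c)
N(X) = 6 (N(X) = 6 - 3*0*3*X = 6 - 0*X = 6 - 3*0 = 6 + 0 = 6)
N(E(s(n(-1, 1))))*(-43) = 6*(-43) = -258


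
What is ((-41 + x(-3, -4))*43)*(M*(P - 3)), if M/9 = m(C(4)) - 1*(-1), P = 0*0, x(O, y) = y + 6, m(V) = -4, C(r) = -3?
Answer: -135837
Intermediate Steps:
x(O, y) = 6 + y
P = 0
M = -27 (M = 9*(-4 - 1*(-1)) = 9*(-4 + 1) = 9*(-3) = -27)
((-41 + x(-3, -4))*43)*(M*(P - 3)) = ((-41 + (6 - 4))*43)*(-27*(0 - 3)) = ((-41 + 2)*43)*(-27*(-3)) = -39*43*81 = -1677*81 = -135837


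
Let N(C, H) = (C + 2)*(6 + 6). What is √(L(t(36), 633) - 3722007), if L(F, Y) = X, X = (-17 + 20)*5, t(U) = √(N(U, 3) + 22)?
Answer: 2*I*√930498 ≈ 1929.2*I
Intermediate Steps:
N(C, H) = 24 + 12*C (N(C, H) = (2 + C)*12 = 24 + 12*C)
t(U) = √(46 + 12*U) (t(U) = √((24 + 12*U) + 22) = √(46 + 12*U))
X = 15 (X = 3*5 = 15)
L(F, Y) = 15
√(L(t(36), 633) - 3722007) = √(15 - 3722007) = √(-3721992) = 2*I*√930498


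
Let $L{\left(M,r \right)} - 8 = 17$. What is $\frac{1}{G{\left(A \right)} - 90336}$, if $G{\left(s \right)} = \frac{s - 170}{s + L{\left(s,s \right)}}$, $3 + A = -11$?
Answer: $- \frac{11}{993880} \approx -1.1068 \cdot 10^{-5}$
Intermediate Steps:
$A = -14$ ($A = -3 - 11 = -14$)
$L{\left(M,r \right)} = 25$ ($L{\left(M,r \right)} = 8 + 17 = 25$)
$G{\left(s \right)} = \frac{-170 + s}{25 + s}$ ($G{\left(s \right)} = \frac{s - 170}{s + 25} = \frac{-170 + s}{25 + s}$)
$\frac{1}{G{\left(A \right)} - 90336} = \frac{1}{\frac{-170 - 14}{25 - 14} - 90336} = \frac{1}{\frac{1}{11} \left(-184\right) - 90336} = \frac{1}{- \frac{184}{11} - 90336} = \frac{1}{- \frac{993880}{11}} = - \frac{11}{993880}$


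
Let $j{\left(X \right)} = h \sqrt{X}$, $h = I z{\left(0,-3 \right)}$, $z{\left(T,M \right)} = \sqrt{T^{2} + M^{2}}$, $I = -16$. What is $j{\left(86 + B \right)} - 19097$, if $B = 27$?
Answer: $-19097 - 48 \sqrt{113} \approx -19607.0$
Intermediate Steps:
$z{\left(T,M \right)} = \sqrt{M^{2} + T^{2}}$
$h = -48$ ($h = - 16 \sqrt{\left(-3\right)^{2} + 0^{2}} = - 16 \sqrt{9 + 0} = - 16 \sqrt{9} = \left(-16\right) 3 = -48$)
$j{\left(X \right)} = - 48 \sqrt{X}$
$j{\left(86 + B \right)} - 19097 = - 48 \sqrt{86 + 27} - 19097 = - 48 \sqrt{113} - 19097 = -19097 - 48 \sqrt{113}$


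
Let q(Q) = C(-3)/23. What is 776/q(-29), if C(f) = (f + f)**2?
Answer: 4462/9 ≈ 495.78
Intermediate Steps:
C(f) = 4*f**2 (C(f) = (2*f)**2 = 4*f**2)
q(Q) = 36/23 (q(Q) = (4*(-3)**2)/23 = (4*9)*(1/23) = 36*(1/23) = 36/23)
776/q(-29) = 776/(36/23) = 776*(23/36) = 4462/9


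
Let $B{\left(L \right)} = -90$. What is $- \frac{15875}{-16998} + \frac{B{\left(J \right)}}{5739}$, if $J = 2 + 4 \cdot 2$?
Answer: $\frac{29858935}{32517174} \approx 0.91825$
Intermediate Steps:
$J = 10$ ($J = 2 + 8 = 10$)
$- \frac{15875}{-16998} + \frac{B{\left(J \right)}}{5739} = - \frac{15875}{-16998} - \frac{90}{5739} = \left(-15875\right) \left(- \frac{1}{16998}\right) - \frac{30}{1913} = \frac{15875}{16998} - \frac{30}{1913} = \frac{29858935}{32517174}$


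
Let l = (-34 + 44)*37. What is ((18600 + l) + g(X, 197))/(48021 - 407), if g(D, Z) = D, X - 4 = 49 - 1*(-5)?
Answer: 9514/23807 ≈ 0.39963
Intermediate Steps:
X = 58 (X = 4 + (49 - 1*(-5)) = 4 + (49 + 5) = 4 + 54 = 58)
l = 370 (l = 10*37 = 370)
((18600 + l) + g(X, 197))/(48021 - 407) = ((18600 + 370) + 58)/(48021 - 407) = (18970 + 58)/47614 = 19028*(1/47614) = 9514/23807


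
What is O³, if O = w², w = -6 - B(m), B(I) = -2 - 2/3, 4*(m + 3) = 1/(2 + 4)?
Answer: 1000000/729 ≈ 1371.7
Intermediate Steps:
m = -71/24 (m = -3 + 1/(4*(2 + 4)) = -3 + (¼)/6 = -3 + (¼)*(⅙) = -3 + 1/24 = -71/24 ≈ -2.9583)
B(I) = -8/3 (B(I) = -2 - 2*⅓ = -2 - ⅔ = -8/3)
w = -10/3 (w = -6 - 1*(-8/3) = -6 + 8/3 = -10/3 ≈ -3.3333)
O = 100/9 (O = (-10/3)² = 100/9 ≈ 11.111)
O³ = (100/9)³ = 1000000/729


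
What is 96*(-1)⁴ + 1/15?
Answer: 1441/15 ≈ 96.067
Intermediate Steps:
96*(-1)⁴ + 1/15 = 96*1 + 1/15 = 96 + 1/15 = 1441/15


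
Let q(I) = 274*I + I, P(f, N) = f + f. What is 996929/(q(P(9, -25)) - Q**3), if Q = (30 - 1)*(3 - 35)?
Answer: 996929/799183702 ≈ 0.0012474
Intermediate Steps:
P(f, N) = 2*f
Q = -928 (Q = 29*(-32) = -928)
q(I) = 275*I
996929/(q(P(9, -25)) - Q**3) = 996929/(275*(2*9) - 1*(-928)**3) = 996929/(275*18 - 1*(-799178752)) = 996929/(4950 + 799178752) = 996929/799183702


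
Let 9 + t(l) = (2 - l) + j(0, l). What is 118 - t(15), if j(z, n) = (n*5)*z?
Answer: 140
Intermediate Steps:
j(z, n) = 5*n*z (j(z, n) = (5*n)*z = 5*n*z)
t(l) = -7 - l (t(l) = -9 + ((2 - l) + 5*l*0) = -9 + ((2 - l) + 0) = -9 + (2 - l) = -7 - l)
118 - t(15) = 118 - (-7 - 1*15) = 118 - (-7 - 15) = 118 - 1*(-22) = 118 + 22 = 140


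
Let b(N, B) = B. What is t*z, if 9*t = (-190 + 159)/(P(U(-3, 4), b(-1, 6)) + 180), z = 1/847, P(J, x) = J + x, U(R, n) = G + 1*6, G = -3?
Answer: -31/1440747 ≈ -2.1517e-5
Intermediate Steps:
U(R, n) = 3 (U(R, n) = -3 + 1*6 = -3 + 6 = 3)
z = 1/847 ≈ 0.0011806
t = -31/1701 (t = ((-190 + 159)/((3 + 6) + 180))/9 = (-31/(9 + 180))/9 = (-31/189)/9 = (-31*1/189)/9 = (1/9)*(-31/189) = -31/1701 ≈ -0.018225)
t*z = -31/1701*1/847 = -31/1440747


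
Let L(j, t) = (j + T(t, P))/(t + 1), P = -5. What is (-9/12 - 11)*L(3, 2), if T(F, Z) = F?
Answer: -235/12 ≈ -19.583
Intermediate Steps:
L(j, t) = (j + t)/(1 + t) (L(j, t) = (j + t)/(t + 1) = (j + t)/(1 + t))
(-9/12 - 11)*L(3, 2) = (-9/12 - 11)*((3 + 2)/(1 + 2)) = (-9*1/12 - 11)*(5/3) = (-3/4 - 11)*((1/3)*5) = -47/4*5/3 = -235/12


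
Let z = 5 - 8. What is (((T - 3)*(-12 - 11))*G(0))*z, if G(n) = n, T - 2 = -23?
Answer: 0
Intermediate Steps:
T = -21 (T = 2 - 23 = -21)
z = -3
(((T - 3)*(-12 - 11))*G(0))*z = (((-21 - 3)*(-12 - 11))*0)*(-3) = (-24*(-23)*0)*(-3) = (552*0)*(-3) = 0*(-3) = 0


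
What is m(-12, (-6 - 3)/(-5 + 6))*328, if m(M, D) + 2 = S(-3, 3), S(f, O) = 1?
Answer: -328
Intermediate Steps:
m(M, D) = -1 (m(M, D) = -2 + 1 = -1)
m(-12, (-6 - 3)/(-5 + 6))*328 = -1*328 = -328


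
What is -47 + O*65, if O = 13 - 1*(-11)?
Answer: 1513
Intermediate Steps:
O = 24 (O = 13 + 11 = 24)
-47 + O*65 = -47 + 24*65 = -47 + 1560 = 1513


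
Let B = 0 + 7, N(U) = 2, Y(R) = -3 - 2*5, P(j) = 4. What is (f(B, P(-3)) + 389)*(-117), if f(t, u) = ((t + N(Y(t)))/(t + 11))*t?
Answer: -91845/2 ≈ -45923.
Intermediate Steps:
Y(R) = -13 (Y(R) = -3 - 10 = -13)
B = 7
f(t, u) = t*(2 + t)/(11 + t) (f(t, u) = ((t + 2)/(t + 11))*t = ((2 + t)/(11 + t))*t = t*(2 + t)/(11 + t))
(f(B, P(-3)) + 389)*(-117) = (7*(2 + 7)/(11 + 7) + 389)*(-117) = (7*9/18 + 389)*(-117) = (7*(1/18)*9 + 389)*(-117) = (7/2 + 389)*(-117) = (785/2)*(-117) = -91845/2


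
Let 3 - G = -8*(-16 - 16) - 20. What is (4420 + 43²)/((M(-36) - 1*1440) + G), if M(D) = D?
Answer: -6269/1709 ≈ -3.6682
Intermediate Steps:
G = -233 (G = 3 - (-8*(-16 - 16) - 20) = 3 - (-8*(-32) - 20) = 3 - (256 - 20) = 3 - 1*236 = 3 - 236 = -233)
(4420 + 43²)/((M(-36) - 1*1440) + G) = (4420 + 43²)/((-36 - 1*1440) - 233) = (4420 + 1849)/((-36 - 1440) - 233) = 6269/(-1476 - 233) = 6269/(-1709) = 6269*(-1/1709) = -6269/1709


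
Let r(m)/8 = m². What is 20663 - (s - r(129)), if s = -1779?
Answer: 155570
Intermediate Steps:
r(m) = 8*m²
20663 - (s - r(129)) = 20663 - (-1779 - 8*129²) = 20663 - (-1779 - 8*16641) = 20663 - (-1779 - 1*133128) = 20663 - (-1779 - 133128) = 20663 - 1*(-134907) = 20663 + 134907 = 155570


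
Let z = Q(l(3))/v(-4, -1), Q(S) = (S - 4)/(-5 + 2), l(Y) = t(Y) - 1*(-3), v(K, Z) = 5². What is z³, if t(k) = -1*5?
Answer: 8/15625 ≈ 0.00051200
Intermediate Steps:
v(K, Z) = 25
t(k) = -5
l(Y) = -2 (l(Y) = -5 - 1*(-3) = -5 + 3 = -2)
Q(S) = 4/3 - S/3 (Q(S) = (-4 + S)/(-3) = (-4 + S)*(-⅓) = 4/3 - S/3)
z = 2/25 (z = (4/3 - ⅓*(-2))/25 = (4/3 + ⅔)*(1/25) = 2*(1/25) = 2/25 ≈ 0.080000)
z³ = (2/25)³ = 8/15625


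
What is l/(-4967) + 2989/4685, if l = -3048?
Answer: 29126243/23270395 ≈ 1.2516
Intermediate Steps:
l/(-4967) + 2989/4685 = -3048/(-4967) + 2989/4685 = -3048*(-1/4967) + 2989*(1/4685) = 3048/4967 + 2989/4685 = 29126243/23270395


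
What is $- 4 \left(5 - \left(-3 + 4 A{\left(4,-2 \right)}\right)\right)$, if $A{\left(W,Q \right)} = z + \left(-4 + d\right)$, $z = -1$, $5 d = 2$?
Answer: $- \frac{528}{5} \approx -105.6$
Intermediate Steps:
$d = \frac{2}{5}$ ($d = \frac{1}{5} \cdot 2 = \frac{2}{5} \approx 0.4$)
$A{\left(W,Q \right)} = - \frac{23}{5}$ ($A{\left(W,Q \right)} = -1 + \left(-4 + \frac{2}{5}\right) = -1 - \frac{18}{5} = - \frac{23}{5}$)
$- 4 \left(5 - \left(-3 + 4 A{\left(4,-2 \right)}\right)\right) = - 4 \left(5 + \left(3 - - \frac{92}{5}\right)\right) = - 4 \left(5 + \left(3 + \frac{92}{5}\right)\right) = - 4 \left(5 + \frac{107}{5}\right) = \left(-4\right) \frac{132}{5} = - \frac{528}{5}$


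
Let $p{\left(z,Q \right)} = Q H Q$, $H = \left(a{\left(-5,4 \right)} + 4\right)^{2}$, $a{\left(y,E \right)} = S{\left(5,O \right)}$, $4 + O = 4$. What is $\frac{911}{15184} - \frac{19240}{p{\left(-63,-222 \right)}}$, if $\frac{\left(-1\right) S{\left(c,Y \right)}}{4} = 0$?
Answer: $\frac{179993}{5056272} \approx 0.035598$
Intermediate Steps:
$O = 0$ ($O = -4 + 4 = 0$)
$S{\left(c,Y \right)} = 0$ ($S{\left(c,Y \right)} = \left(-4\right) 0 = 0$)
$a{\left(y,E \right)} = 0$
$H = 16$ ($H = \left(0 + 4\right)^{2} = 4^{2} = 16$)
$p{\left(z,Q \right)} = 16 Q^{2}$ ($p{\left(z,Q \right)} = Q 16 Q = 16 Q Q = 16 Q^{2}$)
$\frac{911}{15184} - \frac{19240}{p{\left(-63,-222 \right)}} = \frac{911}{15184} - \frac{19240}{16 \left(-222\right)^{2}} = 911 \cdot \frac{1}{15184} - \frac{19240}{16 \cdot 49284} = \frac{911}{15184} - \frac{19240}{788544} = \frac{911}{15184} - \frac{65}{2664} = \frac{179993}{5056272}$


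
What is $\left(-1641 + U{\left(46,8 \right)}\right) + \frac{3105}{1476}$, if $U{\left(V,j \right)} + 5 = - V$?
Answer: $- \frac{277143}{164} \approx -1689.9$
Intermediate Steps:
$U{\left(V,j \right)} = -5 - V$
$\left(-1641 + U{\left(46,8 \right)}\right) + \frac{3105}{1476} = \left(-1641 - 51\right) + \frac{3105}{1476} = \left(-1641 - 51\right) + 3105 \cdot \frac{1}{1476} = \left(-1641 - 51\right) + \frac{345}{164} = -1692 + \frac{345}{164} = - \frac{277143}{164}$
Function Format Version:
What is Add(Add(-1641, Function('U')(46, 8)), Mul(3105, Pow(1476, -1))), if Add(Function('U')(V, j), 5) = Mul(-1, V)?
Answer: Rational(-277143, 164) ≈ -1689.9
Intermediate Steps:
Function('U')(V, j) = Add(-5, Mul(-1, V))
Add(Add(-1641, Function('U')(46, 8)), Mul(3105, Pow(1476, -1))) = Add(Add(-1641, Add(-5, Mul(-1, 46))), Mul(3105, Pow(1476, -1))) = Add(Add(-1641, Add(-5, -46)), Mul(3105, Rational(1, 1476))) = Add(Add(-1641, -51), Rational(345, 164)) = Add(-1692, Rational(345, 164)) = Rational(-277143, 164)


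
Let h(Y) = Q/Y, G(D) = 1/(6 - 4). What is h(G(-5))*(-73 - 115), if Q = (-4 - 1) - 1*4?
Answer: 3384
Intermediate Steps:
G(D) = ½ (G(D) = 1/2 = ½)
Q = -9 (Q = -5 - 4 = -9)
h(Y) = -9/Y
h(G(-5))*(-73 - 115) = (-9/½)*(-73 - 115) = -9*2*(-188) = -18*(-188) = 3384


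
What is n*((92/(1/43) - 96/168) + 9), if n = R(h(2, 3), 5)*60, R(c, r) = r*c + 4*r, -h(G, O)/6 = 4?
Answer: -166506000/7 ≈ -2.3787e+7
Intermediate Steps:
h(G, O) = -24 (h(G, O) = -6*4 = -24)
R(c, r) = 4*r + c*r (R(c, r) = c*r + 4*r = 4*r + c*r)
n = -6000 (n = (5*(4 - 24))*60 = (5*(-20))*60 = -100*60 = -6000)
n*((92/(1/43) - 96/168) + 9) = -6000*((92/(1/43) - 96/168) + 9) = -6000*((92/(1/43) - 96*1/168) + 9) = -6000*((92*43 - 4/7) + 9) = -6000*((3956 - 4/7) + 9) = -6000*(27688/7 + 9) = -6000*27751/7 = -166506000/7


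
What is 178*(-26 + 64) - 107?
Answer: 6657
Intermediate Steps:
178*(-26 + 64) - 107 = 178*38 - 107 = 6764 - 107 = 6657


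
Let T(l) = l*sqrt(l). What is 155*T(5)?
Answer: 775*sqrt(5) ≈ 1733.0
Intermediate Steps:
T(l) = l**(3/2)
155*T(5) = 155*5**(3/2) = 155*(5*sqrt(5)) = 775*sqrt(5)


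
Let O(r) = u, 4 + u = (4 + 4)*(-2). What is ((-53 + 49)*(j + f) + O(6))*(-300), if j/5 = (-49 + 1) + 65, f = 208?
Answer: 357600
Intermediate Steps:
j = 85 (j = 5*((-49 + 1) + 65) = 5*(-48 + 65) = 5*17 = 85)
u = -20 (u = -4 + (4 + 4)*(-2) = -4 + 8*(-2) = -4 - 16 = -20)
O(r) = -20
((-53 + 49)*(j + f) + O(6))*(-300) = ((-53 + 49)*(85 + 208) - 20)*(-300) = (-4*293 - 20)*(-300) = (-1172 - 20)*(-300) = -1192*(-300) = 357600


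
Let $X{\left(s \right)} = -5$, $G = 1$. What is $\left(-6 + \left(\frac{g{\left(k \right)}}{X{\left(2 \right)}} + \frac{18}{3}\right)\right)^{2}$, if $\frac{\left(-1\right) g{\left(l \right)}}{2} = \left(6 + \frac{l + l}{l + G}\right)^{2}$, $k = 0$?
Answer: $\frac{5184}{25} \approx 207.36$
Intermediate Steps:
$g{\left(l \right)} = - 2 \left(6 + \frac{2 l}{1 + l}\right)^{2}$ ($g{\left(l \right)} = - 2 \left(6 + \frac{l + l}{l + 1}\right)^{2} = - 2 \left(6 + \frac{2 l}{1 + l}\right)^{2}$)
$\left(-6 + \left(\frac{g{\left(k \right)}}{X{\left(2 \right)}} + \frac{18}{3}\right)\right)^{2} = \left(-6 + \left(\frac{\left(-8\right) \frac{1}{\left(1 + 0\right)^{2}} \left(3 + 4 \cdot 0\right)^{2}}{-5} + \frac{18}{3}\right)\right)^{2} = \left(-6 + \left(- 8 \cdot 1^{-2} \left(3 + 0\right)^{2} \left(- \frac{1}{5}\right) + 18 \cdot \frac{1}{3}\right)\right)^{2} = \left(-6 + \left(\left(-8\right) 1 \cdot 3^{2} \left(- \frac{1}{5}\right) + 6\right)\right)^{2} = \left(-6 + \left(\left(-8\right) 1 \cdot 9 \left(- \frac{1}{5}\right) + 6\right)\right)^{2} = \left(-6 + \left(\left(-72\right) \left(- \frac{1}{5}\right) + 6\right)\right)^{2} = \left(-6 + \left(\frac{72}{5} + 6\right)\right)^{2} = \left(-6 + \frac{102}{5}\right)^{2} = \left(\frac{72}{5}\right)^{2} = \frac{5184}{25}$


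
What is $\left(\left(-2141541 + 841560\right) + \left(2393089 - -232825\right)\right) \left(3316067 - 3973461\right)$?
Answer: $-871660398602$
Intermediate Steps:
$\left(\left(-2141541 + 841560\right) + \left(2393089 - -232825\right)\right) \left(3316067 - 3973461\right) = \left(-1299981 + \left(2393089 + 232825\right)\right) \left(-657394\right) = \left(-1299981 + 2625914\right) \left(-657394\right) = 1325933 \left(-657394\right) = -871660398602$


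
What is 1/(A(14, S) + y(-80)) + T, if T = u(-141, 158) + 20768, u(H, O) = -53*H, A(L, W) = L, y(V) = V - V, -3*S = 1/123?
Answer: 395375/14 ≈ 28241.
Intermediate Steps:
S = -1/369 (S = -⅓/123 = -⅓*1/123 = -1/369 ≈ -0.0027100)
y(V) = 0
T = 28241 (T = -53*(-141) + 20768 = 7473 + 20768 = 28241)
1/(A(14, S) + y(-80)) + T = 1/(14 + 0) + 28241 = 1/14 + 28241 = 395375/14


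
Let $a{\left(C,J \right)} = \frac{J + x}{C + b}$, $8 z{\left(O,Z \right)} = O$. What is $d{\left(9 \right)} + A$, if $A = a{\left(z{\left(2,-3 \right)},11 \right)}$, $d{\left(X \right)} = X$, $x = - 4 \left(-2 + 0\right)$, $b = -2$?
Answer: $- \frac{13}{7} \approx -1.8571$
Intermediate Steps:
$z{\left(O,Z \right)} = \frac{O}{8}$
$x = 8$ ($x = \left(-4\right) \left(-2\right) = 8$)
$a{\left(C,J \right)} = \frac{8 + J}{-2 + C}$ ($a{\left(C,J \right)} = \frac{J + 8}{C - 2} = \frac{8 + J}{-2 + C}$)
$A = - \frac{76}{7}$ ($A = \frac{8 + 11}{-2 + \frac{1}{8} \cdot 2} = \frac{1}{-2 + \frac{1}{4}} \cdot 19 = \frac{1}{- \frac{7}{4}} \cdot 19 = \left(- \frac{4}{7}\right) 19 = - \frac{76}{7} \approx -10.857$)
$d{\left(9 \right)} + A = 9 - \frac{76}{7} = - \frac{13}{7}$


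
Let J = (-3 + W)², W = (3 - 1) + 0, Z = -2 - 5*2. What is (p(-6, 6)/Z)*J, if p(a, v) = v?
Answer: -½ ≈ -0.50000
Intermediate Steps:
Z = -12 (Z = -2 - 10 = -12)
W = 2 (W = 2 + 0 = 2)
J = 1 (J = (-3 + 2)² = (-1)² = 1)
(p(-6, 6)/Z)*J = (6/(-12))*1 = -1/12*6*1 = -½*1 = -½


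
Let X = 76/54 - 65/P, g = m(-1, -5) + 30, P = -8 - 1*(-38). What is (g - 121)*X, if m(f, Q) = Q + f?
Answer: 3977/54 ≈ 73.648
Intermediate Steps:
P = 30 (P = -8 + 38 = 30)
g = 24 (g = (-5 - 1) + 30 = -6 + 30 = 24)
X = -41/54 (X = 76/54 - 65/30 = 76*(1/54) - 65*1/30 = 38/27 - 13/6 = -41/54 ≈ -0.75926)
(g - 121)*X = (24 - 121)*(-41/54) = -97*(-41/54) = 3977/54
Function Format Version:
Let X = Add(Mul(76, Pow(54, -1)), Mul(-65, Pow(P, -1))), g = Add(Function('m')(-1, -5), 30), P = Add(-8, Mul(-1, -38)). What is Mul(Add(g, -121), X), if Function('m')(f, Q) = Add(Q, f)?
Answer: Rational(3977, 54) ≈ 73.648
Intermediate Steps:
P = 30 (P = Add(-8, 38) = 30)
g = 24 (g = Add(Add(-5, -1), 30) = Add(-6, 30) = 24)
X = Rational(-41, 54) (X = Add(Mul(76, Pow(54, -1)), Mul(-65, Pow(30, -1))) = Add(Mul(76, Rational(1, 54)), Mul(-65, Rational(1, 30))) = Add(Rational(38, 27), Rational(-13, 6)) = Rational(-41, 54) ≈ -0.75926)
Mul(Add(g, -121), X) = Mul(Add(24, -121), Rational(-41, 54)) = Mul(-97, Rational(-41, 54)) = Rational(3977, 54)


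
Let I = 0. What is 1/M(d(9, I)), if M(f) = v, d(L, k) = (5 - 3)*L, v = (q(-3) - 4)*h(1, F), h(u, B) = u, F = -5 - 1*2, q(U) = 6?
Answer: ½ ≈ 0.50000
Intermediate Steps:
F = -7 (F = -5 - 2 = -7)
v = 2 (v = (6 - 4)*1 = 2*1 = 2)
d(L, k) = 2*L
M(f) = 2
1/M(d(9, I)) = 1/2 = ½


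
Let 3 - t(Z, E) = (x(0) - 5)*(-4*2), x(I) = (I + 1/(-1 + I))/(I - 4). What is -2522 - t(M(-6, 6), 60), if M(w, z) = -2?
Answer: -2487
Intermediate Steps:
x(I) = (I + 1/(-1 + I))/(-4 + I)
t(Z, E) = -35 (t(Z, E) = 3 - ((1 + 0**2 - 1*0)/(4 + 0**2 - 5*0) - 5)*(-4*2) = 3 - ((1 + 0 + 0)/(4 + 0 + 0) - 5)*(-8) = 3 - (1/4 - 5)*(-8) = 3 - (-19)*(-8)/4 = 3 - 1*38 = 3 - 38 = -35)
-2522 - t(M(-6, 6), 60) = -2522 - 1*(-35) = -2522 + 35 = -2487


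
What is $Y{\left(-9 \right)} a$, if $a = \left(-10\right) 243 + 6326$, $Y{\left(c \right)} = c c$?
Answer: $315576$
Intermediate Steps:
$Y{\left(c \right)} = c^{2}$
$a = 3896$ ($a = -2430 + 6326 = 3896$)
$Y{\left(-9 \right)} a = \left(-9\right)^{2} \cdot 3896 = 81 \cdot 3896 = 315576$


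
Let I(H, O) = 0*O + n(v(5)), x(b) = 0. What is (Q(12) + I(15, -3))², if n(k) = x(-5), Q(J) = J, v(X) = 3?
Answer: 144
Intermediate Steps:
n(k) = 0
I(H, O) = 0 (I(H, O) = 0*O + 0 = 0 + 0 = 0)
(Q(12) + I(15, -3))² = (12 + 0)² = 12² = 144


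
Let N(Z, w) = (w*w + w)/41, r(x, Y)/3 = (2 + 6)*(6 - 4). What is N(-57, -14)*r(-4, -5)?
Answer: 8736/41 ≈ 213.07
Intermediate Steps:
r(x, Y) = 48 (r(x, Y) = 3*((2 + 6)*(6 - 4)) = 3*(8*2) = 3*16 = 48)
N(Z, w) = w/41 + w**2/41 (N(Z, w) = (w**2 + w)*(1/41) = (w + w**2)*(1/41) = w/41 + w**2/41)
N(-57, -14)*r(-4, -5) = ((1/41)*(-14)*(1 - 14))*48 = ((1/41)*(-14)*(-13))*48 = (182/41)*48 = 8736/41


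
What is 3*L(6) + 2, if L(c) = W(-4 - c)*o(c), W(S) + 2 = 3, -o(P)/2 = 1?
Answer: -4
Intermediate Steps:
o(P) = -2 (o(P) = -2*1 = -2)
W(S) = 1 (W(S) = -2 + 3 = 1)
L(c) = -2 (L(c) = 1*(-2) = -2)
3*L(6) + 2 = 3*(-2) + 2 = -6 + 2 = -4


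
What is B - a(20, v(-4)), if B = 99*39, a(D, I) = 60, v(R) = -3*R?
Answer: 3801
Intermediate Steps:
B = 3861
B - a(20, v(-4)) = 3861 - 1*60 = 3861 - 60 = 3801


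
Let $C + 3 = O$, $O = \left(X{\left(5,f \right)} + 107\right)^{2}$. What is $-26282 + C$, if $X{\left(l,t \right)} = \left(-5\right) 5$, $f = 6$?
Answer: $-19561$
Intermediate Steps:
$X{\left(l,t \right)} = -25$
$O = 6724$ ($O = \left(-25 + 107\right)^{2} = 82^{2} = 6724$)
$C = 6721$ ($C = -3 + 6724 = 6721$)
$-26282 + C = -26282 + 6721 = -19561$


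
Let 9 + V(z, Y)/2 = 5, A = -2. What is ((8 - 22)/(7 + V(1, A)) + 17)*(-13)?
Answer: -403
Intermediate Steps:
V(z, Y) = -8 (V(z, Y) = -18 + 2*5 = -18 + 10 = -8)
((8 - 22)/(7 + V(1, A)) + 17)*(-13) = ((8 - 22)/(7 - 8) + 17)*(-13) = (-14/(-1) + 17)*(-13) = (-14*(-1) + 17)*(-13) = (14 + 17)*(-13) = 31*(-13) = -403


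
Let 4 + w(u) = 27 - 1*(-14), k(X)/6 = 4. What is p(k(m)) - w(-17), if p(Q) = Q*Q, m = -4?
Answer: 539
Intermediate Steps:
k(X) = 24 (k(X) = 6*4 = 24)
p(Q) = Q²
w(u) = 37 (w(u) = -4 + (27 - 1*(-14)) = -4 + (27 + 14) = -4 + 41 = 37)
p(k(m)) - w(-17) = 24² - 1*37 = 576 - 37 = 539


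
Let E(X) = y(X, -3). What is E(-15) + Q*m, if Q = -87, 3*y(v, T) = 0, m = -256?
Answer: 22272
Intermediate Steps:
y(v, T) = 0 (y(v, T) = (1/3)*0 = 0)
E(X) = 0
E(-15) + Q*m = 0 - 87*(-256) = 0 + 22272 = 22272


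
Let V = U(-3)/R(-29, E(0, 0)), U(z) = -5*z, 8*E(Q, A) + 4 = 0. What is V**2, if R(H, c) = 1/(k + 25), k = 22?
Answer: 497025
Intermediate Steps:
E(Q, A) = -1/2 (E(Q, A) = -1/2 + (1/8)*0 = -1/2 + 0 = -1/2)
R(H, c) = 1/47 (R(H, c) = 1/(22 + 25) = 1/47)
V = 705 (V = (-5*(-3))/(1/47) = 15*47 = 705)
V**2 = 705**2 = 497025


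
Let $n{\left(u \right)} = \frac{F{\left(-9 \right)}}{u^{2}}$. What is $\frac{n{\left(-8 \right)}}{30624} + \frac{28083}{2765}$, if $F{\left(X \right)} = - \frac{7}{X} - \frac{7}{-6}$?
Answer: $\frac{990735985159}{97546014720} \approx 10.157$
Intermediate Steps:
$F{\left(X \right)} = \frac{7}{6} - \frac{7}{X}$ ($F{\left(X \right)} = - \frac{7}{X} - - \frac{7}{6} = - \frac{7}{X} + \frac{7}{6} = \frac{7}{6} - \frac{7}{X}$)
$n{\left(u \right)} = \frac{35}{18 u^{2}}$ ($n{\left(u \right)} = \frac{\frac{7}{6} - \frac{7}{-9}}{u^{2}} = \frac{\frac{7}{6} - - \frac{7}{9}}{u^{2}} = \frac{\frac{7}{6} + \frac{7}{9}}{u^{2}} = \frac{35}{18 u^{2}}$)
$\frac{n{\left(-8 \right)}}{30624} + \frac{28083}{2765} = \frac{\frac{35}{18} \cdot \frac{1}{64}}{30624} + \frac{28083}{2765} = \frac{35}{18} \cdot \frac{1}{64} \cdot \frac{1}{30624} + 28083 \cdot \frac{1}{2765} = \frac{35}{1152} \cdot \frac{1}{30624} + \frac{28083}{2765} = \frac{35}{35278848} + \frac{28083}{2765} = \frac{990735985159}{97546014720}$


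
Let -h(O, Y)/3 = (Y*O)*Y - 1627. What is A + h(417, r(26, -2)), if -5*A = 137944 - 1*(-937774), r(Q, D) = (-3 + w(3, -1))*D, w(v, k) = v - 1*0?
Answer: -1051313/5 ≈ -2.1026e+5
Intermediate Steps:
w(v, k) = v (w(v, k) = v + 0 = v)
r(Q, D) = 0 (r(Q, D) = (-3 + 3)*D = 0*D = 0)
h(O, Y) = 4881 - 3*O*Y² (h(O, Y) = -3*((Y*O)*Y - 1627) = -3*((O*Y)*Y - 1627) = -3*(O*Y² - 1627) = -3*(-1627 + O*Y²) = 4881 - 3*O*Y²)
A = -1075718/5 (A = -(137944 - 1*(-937774))/5 = -(137944 + 937774)/5 = -⅕*1075718 = -1075718/5 ≈ -2.1514e+5)
A + h(417, r(26, -2)) = -1075718/5 + (4881 - 3*417*0²) = -1075718/5 + (4881 - 3*417*0) = -1075718/5 + (4881 + 0) = -1075718/5 + 4881 = -1051313/5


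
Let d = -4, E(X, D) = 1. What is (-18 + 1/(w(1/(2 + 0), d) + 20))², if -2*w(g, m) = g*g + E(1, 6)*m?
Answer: 9872164/30625 ≈ 322.36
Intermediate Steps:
w(g, m) = -m/2 - g²/2 (w(g, m) = -(g*g + 1*m)/2 = -(g² + m)/2 = -(m + g²)/2 = -m/2 - g²/2)
(-18 + 1/(w(1/(2 + 0), d) + 20))² = (-18 + 1/((-½*(-4) - 1/(2*(2 + 0)²)) + 20))² = (-18 + 1/((2 - (1/2)²/2) + 20))² = (-18 + 1/((2 - (½)²/2) + 20))² = (-18 + 1/((2 - ½*¼) + 20))² = (-18 + 1/((2 - ⅛) + 20))² = (-18 + 1/(15/8 + 20))² = (-18 + 1/(175/8))² = (-18 + 8/175)² = (-3142/175)² = 9872164/30625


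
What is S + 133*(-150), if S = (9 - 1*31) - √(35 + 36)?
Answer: -19972 - √71 ≈ -19980.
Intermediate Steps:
S = -22 - √71 (S = (9 - 31) - √71 = -22 - √71 ≈ -30.426)
S + 133*(-150) = (-22 - √71) + 133*(-150) = (-22 - √71) - 19950 = -19972 - √71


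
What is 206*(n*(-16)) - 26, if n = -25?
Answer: 82374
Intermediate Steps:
206*(n*(-16)) - 26 = 206*(-25*(-16)) - 26 = 206*400 - 26 = 82400 - 26 = 82374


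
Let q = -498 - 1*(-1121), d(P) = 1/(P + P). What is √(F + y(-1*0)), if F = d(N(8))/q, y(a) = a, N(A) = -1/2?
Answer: I*√623/623 ≈ 0.040064*I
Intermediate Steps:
N(A) = -½ (N(A) = -1*½ = -½)
d(P) = 1/(2*P)
q = 623 (q = -498 + 1121 = 623)
F = -1/623 (F = (1/(2*(-½)))/623 = ((½)*(-2))*(1/623) = -1*1/623 = -1/623 ≈ -0.0016051)
√(F + y(-1*0)) = √(-1/623 - 1*0) = √(-1/623 + 0) = √(-1/623) = I*√623/623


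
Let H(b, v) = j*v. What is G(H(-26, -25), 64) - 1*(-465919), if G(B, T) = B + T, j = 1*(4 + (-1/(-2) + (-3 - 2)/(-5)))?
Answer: 931691/2 ≈ 4.6585e+5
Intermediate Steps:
j = 11/2 (j = 1*(4 + (-1*(-½) - 5*(-⅕))) = 1*(4 + (½ + 1)) = 1*(4 + 3/2) = 1*(11/2) = 11/2 ≈ 5.5000)
H(b, v) = 11*v/2
G(H(-26, -25), 64) - 1*(-465919) = ((11/2)*(-25) + 64) - 1*(-465919) = (-275/2 + 64) + 465919 = -147/2 + 465919 = 931691/2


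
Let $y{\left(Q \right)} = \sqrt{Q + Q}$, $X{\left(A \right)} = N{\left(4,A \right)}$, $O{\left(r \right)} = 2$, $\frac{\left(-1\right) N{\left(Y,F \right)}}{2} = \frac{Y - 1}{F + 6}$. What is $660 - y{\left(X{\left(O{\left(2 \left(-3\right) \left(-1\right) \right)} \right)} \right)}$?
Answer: $660 - \frac{i \sqrt{6}}{2} \approx 660.0 - 1.2247 i$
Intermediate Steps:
$N{\left(Y,F \right)} = - \frac{2 \left(-1 + Y\right)}{6 + F}$ ($N{\left(Y,F \right)} = - 2 \frac{Y - 1}{F + 6} = - 2 \frac{-1 + Y}{6 + F} = - \frac{2 \left(-1 + Y\right)}{6 + F}$)
$X{\left(A \right)} = - \frac{6}{6 + A}$ ($X{\left(A \right)} = \frac{2 \left(1 - 4\right)}{6 + A} = 2 \frac{1}{6 + A} \left(-3\right) = - \frac{6}{6 + A}$)
$y{\left(Q \right)} = \sqrt{2} \sqrt{Q}$ ($y{\left(Q \right)} = \sqrt{2 Q} = \sqrt{2} \sqrt{Q}$)
$660 - y{\left(X{\left(O{\left(2 \left(-3\right) \left(-1\right) \right)} \right)} \right)} = 660 - \sqrt{2} \sqrt{- \frac{6}{6 + 2}} = 660 - \sqrt{2} \sqrt{- \frac{6}{8}} = 660 - \sqrt{2} \sqrt{\left(-6\right) \frac{1}{8}} = 660 - \sqrt{2} \sqrt{- \frac{3}{4}} = 660 - \sqrt{2} \frac{i \sqrt{3}}{2} = 660 - \frac{i \sqrt{6}}{2}$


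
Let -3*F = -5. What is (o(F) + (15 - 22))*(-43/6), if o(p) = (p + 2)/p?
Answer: 172/5 ≈ 34.400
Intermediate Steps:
F = 5/3 (F = -⅓*(-5) = 5/3 ≈ 1.6667)
o(p) = (2 + p)/p
(o(F) + (15 - 22))*(-43/6) = ((2 + 5/3)/(5/3) + (15 - 22))*(-43/6) = ((⅗)*(11/3) - 7)*(-43*⅙) = (11/5 - 7)*(-43/6) = -24/5*(-43/6) = 172/5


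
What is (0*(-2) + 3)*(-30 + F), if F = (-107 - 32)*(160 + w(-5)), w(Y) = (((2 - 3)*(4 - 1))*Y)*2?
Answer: -79320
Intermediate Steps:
w(Y) = -6*Y (w(Y) = ((-1*3)*Y)*2 = -3*Y*2 = -6*Y)
F = -26410 (F = (-107 - 32)*(160 - 6*(-5)) = -139*(160 + 30) = -139*190 = -26410)
(0*(-2) + 3)*(-30 + F) = (0*(-2) + 3)*(-30 - 26410) = (0 + 3)*(-26440) = 3*(-26440) = -79320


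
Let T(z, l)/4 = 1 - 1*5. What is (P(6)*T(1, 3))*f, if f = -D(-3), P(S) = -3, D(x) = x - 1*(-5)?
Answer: -96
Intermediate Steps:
D(x) = 5 + x (D(x) = x + 5 = 5 + x)
T(z, l) = -16 (T(z, l) = 4*(1 - 1*5) = 4*(1 - 5) = 4*(-4) = -16)
f = -2 (f = -(5 - 3) = -1*2 = -2)
(P(6)*T(1, 3))*f = -3*(-16)*(-2) = 48*(-2) = -96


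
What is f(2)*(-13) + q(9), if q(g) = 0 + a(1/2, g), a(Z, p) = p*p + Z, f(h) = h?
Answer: 111/2 ≈ 55.500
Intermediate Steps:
a(Z, p) = Z + p² (a(Z, p) = p² + Z = Z + p²)
q(g) = ½ + g² (q(g) = 0 + (1/2 + g²) = 0 + (½ + g²) = ½ + g²)
f(2)*(-13) + q(9) = 2*(-13) + (½ + 9²) = -26 + (½ + 81) = -26 + 163/2 = 111/2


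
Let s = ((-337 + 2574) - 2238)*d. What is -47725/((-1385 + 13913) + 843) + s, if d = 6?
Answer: -127951/13371 ≈ -9.5693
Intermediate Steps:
s = -6 (s = ((-337 + 2574) - 2238)*6 = (2237 - 2238)*6 = -1*6 = -6)
-47725/((-1385 + 13913) + 843) + s = -47725/((-1385 + 13913) + 843) - 6 = -47725/(12528 + 843) - 6 = -47725/13371 - 6 = -127951/13371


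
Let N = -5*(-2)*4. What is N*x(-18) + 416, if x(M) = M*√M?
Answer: 416 - 2160*I*√2 ≈ 416.0 - 3054.7*I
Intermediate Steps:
N = 40 (N = 10*4 = 40)
x(M) = M^(3/2)
N*x(-18) + 416 = 40*(-18)^(3/2) + 416 = 40*(-54*I*√2) + 416 = -2160*I*√2 + 416 = 416 - 2160*I*√2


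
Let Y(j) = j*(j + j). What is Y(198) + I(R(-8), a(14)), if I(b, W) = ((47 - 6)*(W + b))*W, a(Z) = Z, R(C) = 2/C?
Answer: 172601/2 ≈ 86301.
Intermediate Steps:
I(b, W) = W*(41*W + 41*b) (I(b, W) = (41*(W + b))*W = (41*W + 41*b)*W = W*(41*W + 41*b))
Y(j) = 2*j**2 (Y(j) = j*(2*j) = 2*j**2)
Y(198) + I(R(-8), a(14)) = 2*198**2 + 41*14*(14 + 2/(-8)) = 2*39204 + 41*14*(14 + 2*(-1/8)) = 78408 + 41*14*(14 - 1/4) = 78408 + 41*14*(55/4) = 78408 + 15785/2 = 172601/2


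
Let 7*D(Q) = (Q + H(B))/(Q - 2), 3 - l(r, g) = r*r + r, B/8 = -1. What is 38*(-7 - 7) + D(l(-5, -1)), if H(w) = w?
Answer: -70731/133 ≈ -531.81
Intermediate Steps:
B = -8 (B = 8*(-1) = -8)
l(r, g) = 3 - r - r² (l(r, g) = 3 - (r*r + r) = 3 - (r² + r) = 3 - (r + r²) = 3 + (-r - r²) = 3 - r - r²)
D(Q) = (-8 + Q)/(7*(-2 + Q)) (D(Q) = ((Q - 8)/(Q - 2))/7 = ((-8 + Q)/(-2 + Q))/7 = (-8 + Q)/(7*(-2 + Q)))
38*(-7 - 7) + D(l(-5, -1)) = 38*(-7 - 7) + (-8 + (3 - 1*(-5) - 1*(-5)²))/(7*(-2 + (3 - 1*(-5) - 1*(-5)²))) = 38*(-14) + (-8 + (3 + 5 - 1*25))/(7*(-2 + (3 + 5 - 1*25))) = -532 + (-8 + (3 + 5 - 25))/(7*(-2 + (3 + 5 - 25))) = -532 + (-8 - 17)/(7*(-2 - 17)) = -532 + (⅐)*(-25)/(-19) = -532 + (⅐)*(-1/19)*(-25) = -532 + 25/133 = -70731/133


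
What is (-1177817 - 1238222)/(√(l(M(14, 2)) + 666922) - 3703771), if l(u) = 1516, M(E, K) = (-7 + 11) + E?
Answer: 8948455183069/13717918952003 + 2416039*√668438/13717918952003 ≈ 0.65246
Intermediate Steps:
M(E, K) = 4 + E
(-1177817 - 1238222)/(√(l(M(14, 2)) + 666922) - 3703771) = (-1177817 - 1238222)/(√(1516 + 666922) - 3703771) = -2416039/(√668438 - 3703771) = -2416039/(-3703771 + √668438)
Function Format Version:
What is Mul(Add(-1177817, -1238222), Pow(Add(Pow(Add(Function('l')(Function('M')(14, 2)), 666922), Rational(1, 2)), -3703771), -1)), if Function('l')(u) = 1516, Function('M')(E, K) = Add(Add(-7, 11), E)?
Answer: Add(Rational(8948455183069, 13717918952003), Mul(Rational(2416039, 13717918952003), Pow(668438, Rational(1, 2)))) ≈ 0.65246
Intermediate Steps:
Function('M')(E, K) = Add(4, E)
Mul(Add(-1177817, -1238222), Pow(Add(Pow(Add(Function('l')(Function('M')(14, 2)), 666922), Rational(1, 2)), -3703771), -1)) = Mul(Add(-1177817, -1238222), Pow(Add(Pow(Add(1516, 666922), Rational(1, 2)), -3703771), -1)) = Mul(-2416039, Pow(Add(Pow(668438, Rational(1, 2)), -3703771), -1)) = Mul(-2416039, Pow(Add(-3703771, Pow(668438, Rational(1, 2))), -1))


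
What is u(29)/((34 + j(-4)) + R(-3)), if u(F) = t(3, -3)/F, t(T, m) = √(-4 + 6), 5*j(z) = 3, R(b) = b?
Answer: 5*√2/4582 ≈ 0.0015432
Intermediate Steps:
j(z) = ⅗ (j(z) = (⅕)*3 = ⅗)
t(T, m) = √2
u(F) = √2/F
u(29)/((34 + j(-4)) + R(-3)) = (√2/29)/((34 + ⅗) - 3) = (√2*(1/29))/(173/5 - 3) = (√2/29)/(158/5) = (√2/29)*(5/158) = 5*√2/4582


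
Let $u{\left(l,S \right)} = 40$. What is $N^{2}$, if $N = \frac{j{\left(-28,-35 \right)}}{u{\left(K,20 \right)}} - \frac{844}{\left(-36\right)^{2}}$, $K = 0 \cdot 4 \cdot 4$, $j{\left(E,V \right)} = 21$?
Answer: $\frac{167281}{10497600} \approx 0.015935$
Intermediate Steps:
$K = 0$ ($K = 0 \cdot 4 = 0$)
$N = - \frac{409}{3240}$ ($N = \frac{21}{40} - \frac{844}{\left(-36\right)^{2}} = 21 \cdot \frac{1}{40} - \frac{844}{1296} = \frac{21}{40} - \frac{211}{324} = - \frac{409}{3240} \approx -0.12623$)
$N^{2} = \left(- \frac{409}{3240}\right)^{2} = \frac{167281}{10497600}$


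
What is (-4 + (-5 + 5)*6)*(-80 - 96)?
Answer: 704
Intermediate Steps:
(-4 + (-5 + 5)*6)*(-80 - 96) = (-4 + 0*6)*(-176) = (-4 + 0)*(-176) = -4*(-176) = 704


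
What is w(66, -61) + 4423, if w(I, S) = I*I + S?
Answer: 8718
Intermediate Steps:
w(I, S) = S + I² (w(I, S) = I² + S = S + I²)
w(66, -61) + 4423 = (-61 + 66²) + 4423 = (-61 + 4356) + 4423 = 4295 + 4423 = 8718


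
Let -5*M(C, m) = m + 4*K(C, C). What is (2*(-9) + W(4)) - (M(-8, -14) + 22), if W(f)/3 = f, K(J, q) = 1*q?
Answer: -186/5 ≈ -37.200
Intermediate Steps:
K(J, q) = q
W(f) = 3*f
M(C, m) = -4*C/5 - m/5 (M(C, m) = -(m + 4*C)/5 = -4*C/5 - m/5)
(2*(-9) + W(4)) - (M(-8, -14) + 22) = (2*(-9) + 3*4) - ((-⅘*(-8) - ⅕*(-14)) + 22) = (-18 + 12) - ((32/5 + 14/5) + 22) = -6 - (46/5 + 22) = -6 - 1*156/5 = -6 - 156/5 = -186/5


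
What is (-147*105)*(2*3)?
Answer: -92610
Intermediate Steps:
(-147*105)*(2*3) = -15435*6 = -92610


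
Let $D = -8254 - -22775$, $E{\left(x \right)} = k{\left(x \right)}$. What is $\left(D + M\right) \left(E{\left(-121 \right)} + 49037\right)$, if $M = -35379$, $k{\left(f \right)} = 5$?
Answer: $-1022918036$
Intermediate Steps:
$E{\left(x \right)} = 5$
$D = 14521$ ($D = -8254 + 22775 = 14521$)
$\left(D + M\right) \left(E{\left(-121 \right)} + 49037\right) = \left(14521 - 35379\right) \left(5 + 49037\right) = \left(-20858\right) 49042 = -1022918036$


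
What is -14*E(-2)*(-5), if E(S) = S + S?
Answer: -280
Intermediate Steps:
E(S) = 2*S
-14*E(-2)*(-5) = -28*(-2)*(-5) = -14*(-4)*(-5) = 56*(-5) = -280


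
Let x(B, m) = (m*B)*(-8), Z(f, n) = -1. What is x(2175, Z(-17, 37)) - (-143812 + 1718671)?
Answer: -1557459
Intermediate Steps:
x(B, m) = -8*B*m (x(B, m) = (B*m)*(-8) = -8*B*m)
x(2175, Z(-17, 37)) - (-143812 + 1718671) = -8*2175*(-1) - (-143812 + 1718671) = 17400 - 1*1574859 = 17400 - 1574859 = -1557459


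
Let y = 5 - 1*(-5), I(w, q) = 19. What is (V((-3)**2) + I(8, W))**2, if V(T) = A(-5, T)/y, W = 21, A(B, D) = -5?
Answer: 1369/4 ≈ 342.25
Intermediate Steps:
y = 10 (y = 5 + 5 = 10)
V(T) = -1/2 (V(T) = -5/10 = -5*1/10 = -1/2)
(V((-3)**2) + I(8, W))**2 = (-1/2 + 19)**2 = (37/2)**2 = 1369/4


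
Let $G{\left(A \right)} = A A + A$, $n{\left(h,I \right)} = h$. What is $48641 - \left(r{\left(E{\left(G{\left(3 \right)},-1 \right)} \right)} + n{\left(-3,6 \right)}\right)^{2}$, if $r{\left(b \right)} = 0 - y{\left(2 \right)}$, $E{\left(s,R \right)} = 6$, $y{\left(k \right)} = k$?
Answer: $48616$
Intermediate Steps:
$G{\left(A \right)} = A + A^{2}$ ($G{\left(A \right)} = A^{2} + A = A + A^{2}$)
$r{\left(b \right)} = -2$ ($r{\left(b \right)} = 0 - 2 = -2$)
$48641 - \left(r{\left(E{\left(G{\left(3 \right)},-1 \right)} \right)} + n{\left(-3,6 \right)}\right)^{2} = 48641 - \left(-2 - 3\right)^{2} = 48641 - \left(-5\right)^{2} = 48641 - 25 = 48616$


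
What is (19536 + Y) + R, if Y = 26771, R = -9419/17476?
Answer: 809251713/17476 ≈ 46306.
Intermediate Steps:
R = -9419/17476 (R = -9419*1/17476 = -9419/17476 ≈ -0.53897)
(19536 + Y) + R = (19536 + 26771) - 9419/17476 = 46307 - 9419/17476 = 809251713/17476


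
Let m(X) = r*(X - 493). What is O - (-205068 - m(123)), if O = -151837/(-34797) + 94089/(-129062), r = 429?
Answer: 29731272773699/641567202 ≈ 46342.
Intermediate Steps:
m(X) = -211497 + 429*X (m(X) = 429*(X - 493) = 429*(-493 + X) = -211497 + 429*X)
O = 2331767423/641567202 (O = -151837*(-1/34797) + 94089*(-1/129062) = 21691/4971 - 94089/129062 = 2331767423/641567202 ≈ 3.6345)
O - (-205068 - m(123)) = 2331767423/641567202 - (-205068 - (-211497 + 429*123)) = 2331767423/641567202 - (-205068 - (-211497 + 52767)) = 2331767423/641567202 - (-205068 - 1*(-158730)) = 2331767423/641567202 - (-205068 + 158730) = 2331767423/641567202 - 1*(-46338) = 2331767423/641567202 + 46338 = 29731272773699/641567202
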